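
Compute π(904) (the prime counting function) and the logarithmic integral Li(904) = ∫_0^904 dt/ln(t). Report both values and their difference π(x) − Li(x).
π(904) = 154;  Li(904) ≈ 163.61;  π(x) − Li(x) ≈ -9.61.

Direct count of primes ≤ 904 gives π(904) = 154. Numerical evaluation of the logarithmic integral gives Li(904) ≈ 163.61. The difference π(x) − Li(x) ≈ -9.61 is typically negative for small/moderate x (Li(x) overestimates), though Littlewood's theorem shows this sign changes infinitely often.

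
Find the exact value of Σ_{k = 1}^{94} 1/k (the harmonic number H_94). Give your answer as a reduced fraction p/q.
H_94 = 3684269126502577787295988888472646995861/718766754945489455304472257065075294400

Direct summation: H_94 = 1 + 1/2 + ... + 1/94. The least common denominator is lcm(1, ..., 94) = 718766754945489455304472257065075294400; over this denominator the numerator is 718766754945489455304472257065075294400 + 359383377472744727652236128532537647200 + 239588918315163151768157419021691764800 + 179691688736372363826118064266268823600 + 143753350989097891060894451413015058880 + 119794459157581575884078709510845882400 + 102680964992212779329210322437867899200 + 89845844368186181913059032133134411800 + 79862972771721050589385806340563921600 + 71876675494548945530447225706507529440 + 65342432267771768664042932460461390400 + 59897229578790787942039354755422941200 + 55289750380422265792651712081928868800 + 51340482496106389664605161218933949600 + 47917783663032630353631483804338352960 + 44922922184093090956529516066567205900 + 42280397349734673841439544533239723200 + 39931486385860525294692903170281960800 + 37829829207657339752866960898161857600 + 35938337747274472765223612853253764720 + 34226988330737593109736774145955966400 + 32671216133885884332021466230230695200 + 31250728475890845882803141611525012800 + 29948614789395393971019677377711470600 + 28750670197819578212178890282603011776 + 27644875190211132896325856040964434400 + 26620990923907016863128602113521307200 + 25670241248053194832302580609466974800 + 24785060515361705355326629553968113600 + 23958891831516315176815741902169176480 + 23186024353080305009821685711776622400 + 22461461092046545478264758033283602950 + 21780810755923922888014310820153796800 + 21140198674867336920719772266619861600 + 20536192998442555865842064487573579840 + 19965743192930262647346451585140980400 + 19426128512040255548769520461218251200 + 18914914603828669876433480449080928800 + 18429916793474088597550570693976289600 + 17969168873637236382611806426626882360 + 17530896462085108665962737977196958400 + 17113494165368796554868387072977983200 + 16715505928964871053592378071280820800 + 16335608066942942166010733115115347600 + 15972594554344210117877161268112784320 + 15625364237945422941401570805762506400 + 15292909679691265006478133129044155200 + 14974307394697696985509838688855735300 + 14668709284601825618458617491123985600 + 14375335098909789106089445141301505888 + 14093465783244891280479848177746574400 + 13822437595105566448162928020482217200 + 13561636885763951986876835038963684800 + 13310495461953508431564301056760653600 + 13068486453554353732808586492092278080 + 12835120624026597416151290304733487400 + 12609943069219113250955653632720619200 + 12392530257680852677663314776984056800 + 12182487371957448394991055204492801600 + 11979445915758157588407870951084588240 + 11783061556483433693515938640411070400 + 11593012176540152504910842855888311200 + 11408996110245864369912258048651988800 + 11230730546023272739132379016641801475 + 11057950076084453158530342416385773760 + 10890405377961961444007155410076898400 + 10727862014111782914992123239777243200 + 10570099337433668460359886133309930800 + 10416909491963615294267713870508337600 + 10268096499221277932921032243786789920 + 10123475421767457116964397986832046400 + 9982871596465131323673225792570490200 + 9846119930760129524718798041987332800 + 9713064256020127774384760230609125600 + 9583556732606526070726296760867670592 + 9457457301914334938216740224540464400 + 9334633181110252666291847494351627200 + 9214958396737044298775285346988144800 + 9098313353740372851955345026140193600 + 8984584436818618191305903213313441180 + 8873663641302338954376200704507102400 + 8765448231042554332981368988598479200 + 8659840421029993437403280205603316800 + 8556747082684398277434193536488991600 + 8456079469946934768287908906647944640 + 8357752964482435526796189035640410400 + 8261686838453901785108876517989371200 + 8167804033471471083005366557557673800 + 8076030954443701744994070304101969600 + 7986297277172105058938580634056392160 + 7898535768631752256093101725989838400 + 7812682118972711470700785402881253200 + 7728674784360101669940561903925540800 + 7646454839845632503239066564522077600 = 3684269126502577787295988888472646995861, so H_94 = 3684269126502577787295988888472646995861/718766754945489455304472257065075294400 (already in lowest terms) ≈ 5.12582. (The PNT-adjacent estimate ln(94) + γ ≈ 5.12051 matches within O(1/n).)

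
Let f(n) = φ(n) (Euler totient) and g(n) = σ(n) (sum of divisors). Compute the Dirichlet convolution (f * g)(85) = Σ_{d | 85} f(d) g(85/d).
(φ * σ)(85) = 340

Divisors of 85: [1, 5, 17, 85]. For each d | 85:
  d = 1: φ(1) · σ(85/1) = 1 · 108 = 108
  d = 5: φ(5) · σ(85/5) = 4 · 18 = 72
  d = 17: φ(17) · σ(85/17) = 16 · 6 = 96
  d = 85: φ(85) · σ(85/85) = 64 · 1 = 64
Summing: (φ * σ)(85) = 108 + 72 + 96 + 64 = 340.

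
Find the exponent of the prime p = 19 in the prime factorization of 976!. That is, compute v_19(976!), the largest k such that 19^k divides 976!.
v_19(976!) = 53

Legendre's formula: v_p(n!) = Σ_{k ≥ 1} ⌊n / p^k⌋. For p = 19, n = 976, the terms are:
  ⌊976/19^1⌋ = ⌊976/19⌋ = 51
  ⌊976/19^2⌋ = ⌊976/361⌋ = 2
(the next term ⌊976/19^3⌋ = 0, terminating the sum). Summing: v_19(976!) = 51 + 2 = 53.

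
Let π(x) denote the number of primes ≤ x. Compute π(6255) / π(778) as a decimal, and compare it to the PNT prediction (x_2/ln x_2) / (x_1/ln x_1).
π(6255)/π(778) = 812/137 ≈ 5.9270;  PNT prediction ≈ 6.1227.

π(778) = 137 and π(6255) = 812, so π(6255)/π(778) ≈ 5.9270. The PNT-predicted ratio is (6255/ln(6255)) / (778/ln(778)) ≈ 6.1227. The two agree to within a few percent, as expected.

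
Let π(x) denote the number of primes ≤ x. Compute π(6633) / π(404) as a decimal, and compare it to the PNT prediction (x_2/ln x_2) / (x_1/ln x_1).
π(6633)/π(404) = 855/79 ≈ 10.8228;  PNT prediction ≈ 11.1972.

π(404) = 79 and π(6633) = 855, so π(6633)/π(404) ≈ 10.8228. The PNT-predicted ratio is (6633/ln(6633)) / (404/ln(404)) ≈ 11.1972. The two agree to within a few percent, as expected.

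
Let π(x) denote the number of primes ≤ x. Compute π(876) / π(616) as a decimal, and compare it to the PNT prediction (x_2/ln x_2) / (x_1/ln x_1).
π(876)/π(616) = 150/112 ≈ 1.3393;  PNT prediction ≈ 1.3482.

π(616) = 112 and π(876) = 150, so π(876)/π(616) ≈ 1.3393. The PNT-predicted ratio is (876/ln(876)) / (616/ln(616)) ≈ 1.3482. The two agree to within a few percent, as expected.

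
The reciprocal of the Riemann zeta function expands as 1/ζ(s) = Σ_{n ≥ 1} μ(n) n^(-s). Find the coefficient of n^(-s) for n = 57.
μ(57) = 1

Factor n = 57 = 3 · 19. μ(n) = 0 if any exponent ≥ 2 (not squarefree); otherwise μ(n) = (−1)^{ω(n)} where ω(n) is the number of distinct prime factors. Applying: μ(57) = 1.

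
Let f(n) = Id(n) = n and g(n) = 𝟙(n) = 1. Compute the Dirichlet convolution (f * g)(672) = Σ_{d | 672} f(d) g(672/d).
(Id * 𝟙)(672) = 2016

Divisors of 672: [1, 2, 3, 4, 6, 7, 8, 12, 14, 16, 21, 24, 28, 32, 42, 48, 56, 84, 96, 112, 168, 224, 336, 672]. For each d | 672:
  d = 1: Id(1) · 𝟙(672/1) = 1 · 1 = 1
  d = 2: Id(2) · 𝟙(672/2) = 2 · 1 = 2
  d = 3: Id(3) · 𝟙(672/3) = 3 · 1 = 3
  d = 4: Id(4) · 𝟙(672/4) = 4 · 1 = 4
  d = 6: Id(6) · 𝟙(672/6) = 6 · 1 = 6
  d = 7: Id(7) · 𝟙(672/7) = 7 · 1 = 7
  d = 8: Id(8) · 𝟙(672/8) = 8 · 1 = 8
  d = 12: Id(12) · 𝟙(672/12) = 12 · 1 = 12
  d = 14: Id(14) · 𝟙(672/14) = 14 · 1 = 14
  d = 16: Id(16) · 𝟙(672/16) = 16 · 1 = 16
  d = 21: Id(21) · 𝟙(672/21) = 21 · 1 = 21
  d = 24: Id(24) · 𝟙(672/24) = 24 · 1 = 24
  d = 28: Id(28) · 𝟙(672/28) = 28 · 1 = 28
  d = 32: Id(32) · 𝟙(672/32) = 32 · 1 = 32
  d = 42: Id(42) · 𝟙(672/42) = 42 · 1 = 42
  d = 48: Id(48) · 𝟙(672/48) = 48 · 1 = 48
  d = 56: Id(56) · 𝟙(672/56) = 56 · 1 = 56
  d = 84: Id(84) · 𝟙(672/84) = 84 · 1 = 84
  d = 96: Id(96) · 𝟙(672/96) = 96 · 1 = 96
  d = 112: Id(112) · 𝟙(672/112) = 112 · 1 = 112
  d = 168: Id(168) · 𝟙(672/168) = 168 · 1 = 168
  d = 224: Id(224) · 𝟙(672/224) = 224 · 1 = 224
  d = 336: Id(336) · 𝟙(672/336) = 336 · 1 = 336
  d = 672: Id(672) · 𝟙(672/672) = 672 · 1 = 672
Summing: (Id * 𝟙)(672) = 1 + 2 + 3 + 4 + 6 + 7 + 8 + 12 + 14 + 16 + 21 + 24 + 28 + 32 + 42 + 48 + 56 + 84 + 96 + 112 + 168 + 224 + 336 + 672 = 2016.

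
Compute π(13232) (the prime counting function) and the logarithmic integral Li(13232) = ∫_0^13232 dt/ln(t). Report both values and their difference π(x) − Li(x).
π(13232) = 1573;  Li(13232) ≈ 1591.58;  π(x) − Li(x) ≈ -18.58.

Direct count of primes ≤ 13232 gives π(13232) = 1573. Numerical evaluation of the logarithmic integral gives Li(13232) ≈ 1591.58. The difference π(x) − Li(x) ≈ -18.58 is typically negative for small/moderate x (Li(x) overestimates), though Littlewood's theorem shows this sign changes infinitely often.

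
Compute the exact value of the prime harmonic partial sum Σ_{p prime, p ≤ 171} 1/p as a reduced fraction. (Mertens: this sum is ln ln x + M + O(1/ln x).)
Σ 1/p = 1840793455149223796977553240989608507934961889604586193282330007699/962947420735983927056946215901134429196419130606213075415963491270

π(171) = 39, so the primes ≤ 171 are [2, 3, 5, 7, 11, 13, 17, 19, 23, 29, 31, 37, 41, 43, 47, 53, 59, 61, 67, 71, 73, 79, 83, 89, 97, 101, 103, 107, 109, 113, 127, 131, 137, 139, 149, 151, 157, 163, 167]. Summing 1/p over these primes: 1840793455149223796977553240989608507934961889604586193282330007699/962947420735983927056946215901134429196419130606213075415963491270 ≈ 1.9116. Mertens estimate ln ln(171) + 0.2615 ≈ 1.8989.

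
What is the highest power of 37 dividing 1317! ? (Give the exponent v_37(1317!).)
v_37(1317!) = 35

Legendre's formula: v_p(n!) = Σ_{k ≥ 1} ⌊n / p^k⌋. For p = 37, n = 1317, the terms are:
  ⌊1317/37^1⌋ = ⌊1317/37⌋ = 35
(the next term ⌊1317/37^2⌋ = 0, terminating the sum). Summing: v_37(1317!) = 35 = 35.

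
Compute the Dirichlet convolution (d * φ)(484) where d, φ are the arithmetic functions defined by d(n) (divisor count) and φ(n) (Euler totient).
(d * φ)(484) = 931

Divisors of 484: [1, 2, 4, 11, 22, 44, 121, 242, 484]. For each d | 484:
  d = 1: d(1) · φ(484/1) = 1 · 220 = 220
  d = 2: d(2) · φ(484/2) = 2 · 110 = 220
  d = 4: d(4) · φ(484/4) = 3 · 110 = 330
  d = 11: d(11) · φ(484/11) = 2 · 20 = 40
  d = 22: d(22) · φ(484/22) = 4 · 10 = 40
  d = 44: d(44) · φ(484/44) = 6 · 10 = 60
  d = 121: d(121) · φ(484/121) = 3 · 2 = 6
  d = 242: d(242) · φ(484/242) = 6 · 1 = 6
  d = 484: d(484) · φ(484/484) = 9 · 1 = 9
Summing: (d * φ)(484) = 220 + 220 + 330 + 40 + 40 + 60 + 6 + 6 + 9 = 931.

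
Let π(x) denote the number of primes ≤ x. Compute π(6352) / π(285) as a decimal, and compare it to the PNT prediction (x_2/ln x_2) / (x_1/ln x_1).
π(6352)/π(285) = 826/61 ≈ 13.5410;  PNT prediction ≈ 14.3871.

π(285) = 61 and π(6352) = 826, so π(6352)/π(285) ≈ 13.5410. The PNT-predicted ratio is (6352/ln(6352)) / (285/ln(285)) ≈ 14.3871. The two agree to within a few percent, as expected.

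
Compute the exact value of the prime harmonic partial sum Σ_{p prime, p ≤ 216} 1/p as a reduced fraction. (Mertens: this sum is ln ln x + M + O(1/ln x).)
Σ 1/p = 3215488142498485484492183158345029261034221047849345857469577412562094716564064084247/1645783550795210387735581011435590727981167322669649249414629852197255934130751870910

π(216) = 47, so the primes ≤ 216 are [2, 3, 5, 7, 11, 13, 17, 19, 23, 29, 31, 37, 41, 43, 47, 53, 59, 61, 67, 71, 73, 79, 83, 89, 97, 101, 103, 107, 109, 113, 127, 131, 137, 139, 149, 151, 157, 163, 167, 173, 179, 181, 191, 193, 197, 199, 211]. Summing 1/p over these primes: 3215488142498485484492183158345029261034221047849345857469577412562094716564064084247/1645783550795210387735581011435590727981167322669649249414629852197255934130751870910 ≈ 1.9538. Mertens estimate ln ln(216) + 0.2615 ≈ 1.9433.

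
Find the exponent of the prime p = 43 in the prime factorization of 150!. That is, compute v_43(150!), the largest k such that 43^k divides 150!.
v_43(150!) = 3

Legendre's formula: v_p(n!) = Σ_{k ≥ 1} ⌊n / p^k⌋. For p = 43, n = 150, the terms are:
  ⌊150/43^1⌋ = ⌊150/43⌋ = 3
(the next term ⌊150/43^2⌋ = 0, terminating the sum). Summing: v_43(150!) = 3 = 3.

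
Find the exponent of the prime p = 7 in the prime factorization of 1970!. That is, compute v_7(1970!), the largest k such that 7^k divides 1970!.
v_7(1970!) = 326

Legendre's formula: v_p(n!) = Σ_{k ≥ 1} ⌊n / p^k⌋. For p = 7, n = 1970, the terms are:
  ⌊1970/7^1⌋ = ⌊1970/7⌋ = 281
  ⌊1970/7^2⌋ = ⌊1970/49⌋ = 40
  ⌊1970/7^3⌋ = ⌊1970/343⌋ = 5
(the next term ⌊1970/7^4⌋ = 0, terminating the sum). Summing: v_7(1970!) = 281 + 40 + 5 = 326.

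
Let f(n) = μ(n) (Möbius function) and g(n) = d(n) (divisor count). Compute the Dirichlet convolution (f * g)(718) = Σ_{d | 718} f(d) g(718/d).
(μ * d)(718) = 1

Divisors of 718: [1, 2, 359, 718]. For each d | 718:
  d = 1: μ(1) · d(718/1) = 1 · 4 = 4
  d = 2: μ(2) · d(718/2) = -1 · 2 = -2
  d = 359: μ(359) · d(718/359) = -1 · 2 = -2
  d = 718: μ(718) · d(718/718) = 1 · 1 = 1
Summing: (μ * d)(718) = 4 + -2 + -2 + 1 = 1.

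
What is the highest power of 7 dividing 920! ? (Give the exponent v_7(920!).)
v_7(920!) = 151

Legendre's formula: v_p(n!) = Σ_{k ≥ 1} ⌊n / p^k⌋. For p = 7, n = 920, the terms are:
  ⌊920/7^1⌋ = ⌊920/7⌋ = 131
  ⌊920/7^2⌋ = ⌊920/49⌋ = 18
  ⌊920/7^3⌋ = ⌊920/343⌋ = 2
(the next term ⌊920/7^4⌋ = 0, terminating the sum). Summing: v_7(920!) = 131 + 18 + 2 = 151.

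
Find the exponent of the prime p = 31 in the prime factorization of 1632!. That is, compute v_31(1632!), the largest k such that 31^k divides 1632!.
v_31(1632!) = 53

Legendre's formula: v_p(n!) = Σ_{k ≥ 1} ⌊n / p^k⌋. For p = 31, n = 1632, the terms are:
  ⌊1632/31^1⌋ = ⌊1632/31⌋ = 52
  ⌊1632/31^2⌋ = ⌊1632/961⌋ = 1
(the next term ⌊1632/31^3⌋ = 0, terminating the sum). Summing: v_31(1632!) = 52 + 1 = 53.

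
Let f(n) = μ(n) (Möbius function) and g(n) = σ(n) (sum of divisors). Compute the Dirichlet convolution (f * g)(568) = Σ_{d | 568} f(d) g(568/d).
(μ * σ)(568) = 568

Divisors of 568: [1, 2, 4, 8, 71, 142, 284, 568]. For each d | 568:
  d = 1: μ(1) · σ(568/1) = 1 · 1080 = 1080
  d = 2: μ(2) · σ(568/2) = -1 · 504 = -504
  d = 4: μ(4) · σ(568/4) = 0 · 216 = 0
  d = 8: μ(8) · σ(568/8) = 0 · 72 = 0
  d = 71: μ(71) · σ(568/71) = -1 · 15 = -15
  d = 142: μ(142) · σ(568/142) = 1 · 7 = 7
  d = 284: μ(284) · σ(568/284) = 0 · 3 = 0
  d = 568: μ(568) · σ(568/568) = 0 · 1 = 0
Summing: (μ * σ)(568) = 1080 + -504 + 0 + 0 + -15 + 7 + 0 + 0 = 568.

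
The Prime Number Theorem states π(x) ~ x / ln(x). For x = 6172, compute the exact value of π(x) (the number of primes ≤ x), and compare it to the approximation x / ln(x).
π(6172) = 803;  x/ln(x) ≈ 707.17;  relative error ≈ 11.93%.

Directly count primes up to 6172: π(6172) = 803. The PNT approximation gives 6172/ln(6172) ≈ 6172/8.72778 ≈ 707.17. Relative error (π(x) − x/ln(x)) / π(x) ≈ 11.93%; the approximation is known to undercount slightly (Li(x) is a better estimate).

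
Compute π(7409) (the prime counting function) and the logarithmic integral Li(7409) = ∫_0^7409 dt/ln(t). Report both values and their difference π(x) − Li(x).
π(7409) = 939;  Li(7409) ≈ 960.38;  π(x) − Li(x) ≈ -21.38.

Direct count of primes ≤ 7409 gives π(7409) = 939. Numerical evaluation of the logarithmic integral gives Li(7409) ≈ 960.38. The difference π(x) − Li(x) ≈ -21.38 is typically negative for small/moderate x (Li(x) overestimates), though Littlewood's theorem shows this sign changes infinitely often.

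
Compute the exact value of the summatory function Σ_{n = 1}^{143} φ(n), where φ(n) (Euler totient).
Σ_{n ≤ 143} φ(n) = 6282

Compute φ(n) for each 1 ≤ n ≤ 143: φ(1) = 1, φ(2) = 1, φ(3) = 2, φ(4) = 2, φ(5) = 4, φ(6) = 2, φ(7) = 6, φ(8) = 4, φ(9) = 6, φ(10) = 4, φ(11) = 10, φ(12) = 4, φ(13) = 12, φ(14) = 6, φ(15) = 8, φ(16) = 8, φ(17) = 16, φ(18) = 6, φ(19) = 18, φ(20) = 8, φ(21) = 12, φ(22) = 10, φ(23) = 22, φ(24) = 8, φ(25) = 20, φ(26) = 12, φ(27) = 18, φ(28) = 12, φ(29) = 28, φ(30) = 8, φ(31) = 30, φ(32) = 16, φ(33) = 20, φ(34) = 16, φ(35) = 24, φ(36) = 12, φ(37) = 36, φ(38) = 18, φ(39) = 24, φ(40) = 16, φ(41) = 40, φ(42) = 12, φ(43) = 42, φ(44) = 20, φ(45) = 24, φ(46) = 22, φ(47) = 46, φ(48) = 16, φ(49) = 42, φ(50) = 20, φ(51) = 32, φ(52) = 24, φ(53) = 52, φ(54) = 18, φ(55) = 40, φ(56) = 24, φ(57) = 36, φ(58) = 28, φ(59) = 58, φ(60) = 16, φ(61) = 60, φ(62) = 30, φ(63) = 36, φ(64) = 32, φ(65) = 48, φ(66) = 20, φ(67) = 66, φ(68) = 32, φ(69) = 44, φ(70) = 24, φ(71) = 70, φ(72) = 24, φ(73) = 72, φ(74) = 36, φ(75) = 40, φ(76) = 36, φ(77) = 60, φ(78) = 24, φ(79) = 78, φ(80) = 32, φ(81) = 54, φ(82) = 40, φ(83) = 82, φ(84) = 24, φ(85) = 64, φ(86) = 42, φ(87) = 56, φ(88) = 40, φ(89) = 88, φ(90) = 24, φ(91) = 72, φ(92) = 44, φ(93) = 60, φ(94) = 46, φ(95) = 72, φ(96) = 32, φ(97) = 96, φ(98) = 42, φ(99) = 60, φ(100) = 40, φ(101) = 100, φ(102) = 32, φ(103) = 102, φ(104) = 48, φ(105) = 48, φ(106) = 52, φ(107) = 106, φ(108) = 36, φ(109) = 108, φ(110) = 40, φ(111) = 72, φ(112) = 48, φ(113) = 112, φ(114) = 36, φ(115) = 88, φ(116) = 56, φ(117) = 72, φ(118) = 58, φ(119) = 96, φ(120) = 32, φ(121) = 110, φ(122) = 60, φ(123) = 80, φ(124) = 60, φ(125) = 100, φ(126) = 36, φ(127) = 126, φ(128) = 64, φ(129) = 84, φ(130) = 48, φ(131) = 130, φ(132) = 40, φ(133) = 108, φ(134) = 66, φ(135) = 72, φ(136) = 64, φ(137) = 136, φ(138) = 44, φ(139) = 138, φ(140) = 48, φ(141) = 92, φ(142) = 70, φ(143) = 120. Summing all 143 values: 6282. (Average order: Σ_{n ≤ x} φ(n) ~ (3/π²) x². For x = 143, (3/π²)·143² ≈ 6215.75.)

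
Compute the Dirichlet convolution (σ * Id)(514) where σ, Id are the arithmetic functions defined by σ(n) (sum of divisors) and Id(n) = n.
(σ * Id)(514) = 2575

Divisors of 514: [1, 2, 257, 514]. For each d | 514:
  d = 1: σ(1) · Id(514/1) = 1 · 514 = 514
  d = 2: σ(2) · Id(514/2) = 3 · 257 = 771
  d = 257: σ(257) · Id(514/257) = 258 · 2 = 516
  d = 514: σ(514) · Id(514/514) = 774 · 1 = 774
Summing: (σ * Id)(514) = 514 + 771 + 516 + 774 = 2575.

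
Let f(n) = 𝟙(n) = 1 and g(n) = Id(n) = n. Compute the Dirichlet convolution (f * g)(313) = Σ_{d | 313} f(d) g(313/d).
(𝟙 * Id)(313) = 314

Divisors of 313: [1, 313]. For each d | 313:
  d = 1: 𝟙(1) · Id(313/1) = 1 · 313 = 313
  d = 313: 𝟙(313) · Id(313/313) = 1 · 1 = 1
Summing: (𝟙 * Id)(313) = 313 + 1 = 314.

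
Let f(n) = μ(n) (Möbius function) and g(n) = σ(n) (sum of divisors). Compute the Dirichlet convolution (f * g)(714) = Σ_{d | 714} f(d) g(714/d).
(μ * σ)(714) = 714

Divisors of 714: [1, 2, 3, 6, 7, 14, 17, 21, 34, 42, 51, 102, 119, 238, 357, 714]. For each d | 714:
  d = 1: μ(1) · σ(714/1) = 1 · 1728 = 1728
  d = 2: μ(2) · σ(714/2) = -1 · 576 = -576
  d = 3: μ(3) · σ(714/3) = -1 · 432 = -432
  d = 6: μ(6) · σ(714/6) = 1 · 144 = 144
  d = 7: μ(7) · σ(714/7) = -1 · 216 = -216
  d = 14: μ(14) · σ(714/14) = 1 · 72 = 72
  d = 17: μ(17) · σ(714/17) = -1 · 96 = -96
  d = 21: μ(21) · σ(714/21) = 1 · 54 = 54
  d = 34: μ(34) · σ(714/34) = 1 · 32 = 32
  d = 42: μ(42) · σ(714/42) = -1 · 18 = -18
  d = 51: μ(51) · σ(714/51) = 1 · 24 = 24
  d = 102: μ(102) · σ(714/102) = -1 · 8 = -8
  d = 119: μ(119) · σ(714/119) = 1 · 12 = 12
  d = 238: μ(238) · σ(714/238) = -1 · 4 = -4
  d = 357: μ(357) · σ(714/357) = -1 · 3 = -3
  d = 714: μ(714) · σ(714/714) = 1 · 1 = 1
Summing: (μ * σ)(714) = 1728 + -576 + -432 + 144 + -216 + 72 + -96 + 54 + 32 + -18 + 24 + -8 + 12 + -4 + -3 + 1 = 714.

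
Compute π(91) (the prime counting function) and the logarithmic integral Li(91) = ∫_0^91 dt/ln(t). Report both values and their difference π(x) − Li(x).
π(91) = 24;  Li(91) ≈ 28.15;  π(x) − Li(x) ≈ -4.15.

Direct count of primes ≤ 91 gives π(91) = 24. Numerical evaluation of the logarithmic integral gives Li(91) ≈ 28.15. The difference π(x) − Li(x) ≈ -4.15 is typically negative for small/moderate x (Li(x) overestimates), though Littlewood's theorem shows this sign changes infinitely often.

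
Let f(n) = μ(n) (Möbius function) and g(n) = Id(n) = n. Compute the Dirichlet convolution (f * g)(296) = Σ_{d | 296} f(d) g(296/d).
(μ * Id)(296) = 144

Divisors of 296: [1, 2, 4, 8, 37, 74, 148, 296]. For each d | 296:
  d = 1: μ(1) · Id(296/1) = 1 · 296 = 296
  d = 2: μ(2) · Id(296/2) = -1 · 148 = -148
  d = 4: μ(4) · Id(296/4) = 0 · 74 = 0
  d = 8: μ(8) · Id(296/8) = 0 · 37 = 0
  d = 37: μ(37) · Id(296/37) = -1 · 8 = -8
  d = 74: μ(74) · Id(296/74) = 1 · 4 = 4
  d = 148: μ(148) · Id(296/148) = 0 · 2 = 0
  d = 296: μ(296) · Id(296/296) = 0 · 1 = 0
Summing: (μ * Id)(296) = 296 + -148 + 0 + 0 + -8 + 4 + 0 + 0 = 144.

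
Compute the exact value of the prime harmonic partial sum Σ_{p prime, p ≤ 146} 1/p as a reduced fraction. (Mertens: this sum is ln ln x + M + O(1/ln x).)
Σ 1/p = 18825509850919239131453102166593625244431364344421618363/10014646650599190067509233131649940057366334653200433090

π(146) = 34, so the primes ≤ 146 are [2, 3, 5, 7, 11, 13, 17, 19, 23, 29, 31, 37, 41, 43, 47, 53, 59, 61, 67, 71, 73, 79, 83, 89, 97, 101, 103, 107, 109, 113, 127, 131, 137, 139]. Summing 1/p over these primes: 18825509850919239131453102166593625244431364344421618363/10014646650599190067509233131649940057366334653200433090 ≈ 1.8798. Mertens estimate ln ln(146) + 0.2615 ≈ 1.8677.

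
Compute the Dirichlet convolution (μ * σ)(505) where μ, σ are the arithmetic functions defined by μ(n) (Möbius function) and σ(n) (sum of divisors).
(μ * σ)(505) = 505

Divisors of 505: [1, 5, 101, 505]. For each d | 505:
  d = 1: μ(1) · σ(505/1) = 1 · 612 = 612
  d = 5: μ(5) · σ(505/5) = -1 · 102 = -102
  d = 101: μ(101) · σ(505/101) = -1 · 6 = -6
  d = 505: μ(505) · σ(505/505) = 1 · 1 = 1
Summing: (μ * σ)(505) = 612 + -102 + -6 + 1 = 505.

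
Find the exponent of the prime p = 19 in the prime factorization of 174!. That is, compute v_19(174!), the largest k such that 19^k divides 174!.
v_19(174!) = 9

Legendre's formula: v_p(n!) = Σ_{k ≥ 1} ⌊n / p^k⌋. For p = 19, n = 174, the terms are:
  ⌊174/19^1⌋ = ⌊174/19⌋ = 9
(the next term ⌊174/19^2⌋ = 0, terminating the sum). Summing: v_19(174!) = 9 = 9.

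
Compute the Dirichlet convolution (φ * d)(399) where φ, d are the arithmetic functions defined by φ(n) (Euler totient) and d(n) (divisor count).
(φ * d)(399) = 640

Divisors of 399: [1, 3, 7, 19, 21, 57, 133, 399]. For each d | 399:
  d = 1: φ(1) · d(399/1) = 1 · 8 = 8
  d = 3: φ(3) · d(399/3) = 2 · 4 = 8
  d = 7: φ(7) · d(399/7) = 6 · 4 = 24
  d = 19: φ(19) · d(399/19) = 18 · 4 = 72
  d = 21: φ(21) · d(399/21) = 12 · 2 = 24
  d = 57: φ(57) · d(399/57) = 36 · 2 = 72
  d = 133: φ(133) · d(399/133) = 108 · 2 = 216
  d = 399: φ(399) · d(399/399) = 216 · 1 = 216
Summing: (φ * d)(399) = 8 + 8 + 24 + 72 + 24 + 72 + 216 + 216 = 640.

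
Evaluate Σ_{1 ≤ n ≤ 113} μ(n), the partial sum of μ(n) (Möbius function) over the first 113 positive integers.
Σ_{n ≤ 113} μ(n) = -5

Compute μ(n) for each 1 ≤ n ≤ 113: μ(1) = 1, μ(2) = -1, μ(3) = -1, μ(4) = 0, μ(5) = -1, μ(6) = 1, μ(7) = -1, μ(8) = 0, μ(9) = 0, μ(10) = 1, μ(11) = -1, μ(12) = 0, μ(13) = -1, μ(14) = 1, μ(15) = 1, μ(16) = 0, μ(17) = -1, μ(18) = 0, μ(19) = -1, μ(20) = 0, μ(21) = 1, μ(22) = 1, μ(23) = -1, μ(24) = 0, μ(25) = 0, μ(26) = 1, μ(27) = 0, μ(28) = 0, μ(29) = -1, μ(30) = -1, μ(31) = -1, μ(32) = 0, μ(33) = 1, μ(34) = 1, μ(35) = 1, μ(36) = 0, μ(37) = -1, μ(38) = 1, μ(39) = 1, μ(40) = 0, μ(41) = -1, μ(42) = -1, μ(43) = -1, μ(44) = 0, μ(45) = 0, μ(46) = 1, μ(47) = -1, μ(48) = 0, μ(49) = 0, μ(50) = 0, μ(51) = 1, μ(52) = 0, μ(53) = -1, μ(54) = 0, μ(55) = 1, μ(56) = 0, μ(57) = 1, μ(58) = 1, μ(59) = -1, μ(60) = 0, μ(61) = -1, μ(62) = 1, μ(63) = 0, μ(64) = 0, μ(65) = 1, μ(66) = -1, μ(67) = -1, μ(68) = 0, μ(69) = 1, μ(70) = -1, μ(71) = -1, μ(72) = 0, μ(73) = -1, μ(74) = 1, μ(75) = 0, μ(76) = 0, μ(77) = 1, μ(78) = -1, μ(79) = -1, μ(80) = 0, μ(81) = 0, μ(82) = 1, μ(83) = -1, μ(84) = 0, μ(85) = 1, μ(86) = 1, μ(87) = 1, μ(88) = 0, μ(89) = -1, μ(90) = 0, μ(91) = 1, μ(92) = 0, μ(93) = 1, μ(94) = 1, μ(95) = 1, μ(96) = 0, μ(97) = -1, μ(98) = 0, μ(99) = 0, μ(100) = 0, μ(101) = -1, μ(102) = -1, μ(103) = -1, μ(104) = 0, μ(105) = -1, μ(106) = 1, μ(107) = -1, μ(108) = 0, μ(109) = -1, μ(110) = -1, μ(111) = 1, μ(112) = 0, μ(113) = -1. Summing all 113 values: -5. (Mertens function M(x) = Σ_{n ≤ x} μ(n); on average M(x) should be small (PNT ⟺ M(x) = o(x)).)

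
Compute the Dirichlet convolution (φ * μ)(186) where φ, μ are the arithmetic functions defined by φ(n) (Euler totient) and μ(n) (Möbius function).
(φ * μ)(186) = 0

Divisors of 186: [1, 2, 3, 6, 31, 62, 93, 186]. For each d | 186:
  d = 1: φ(1) · μ(186/1) = 1 · -1 = -1
  d = 2: φ(2) · μ(186/2) = 1 · 1 = 1
  d = 3: φ(3) · μ(186/3) = 2 · 1 = 2
  d = 6: φ(6) · μ(186/6) = 2 · -1 = -2
  d = 31: φ(31) · μ(186/31) = 30 · 1 = 30
  d = 62: φ(62) · μ(186/62) = 30 · -1 = -30
  d = 93: φ(93) · μ(186/93) = 60 · -1 = -60
  d = 186: φ(186) · μ(186/186) = 60 · 1 = 60
Summing: (φ * μ)(186) = -1 + 1 + 2 + -2 + 30 + -30 + -60 + 60 = 0.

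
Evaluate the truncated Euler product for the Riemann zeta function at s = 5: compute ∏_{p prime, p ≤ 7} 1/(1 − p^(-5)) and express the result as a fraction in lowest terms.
∏ = 8508543750/8205616331

The primes p ≤ 7 are [2, 3, 5, 7]. For each prime, (1 − 1/p^5)^(-1) = p^5 / (p^5 − 1). The product is (1 − 1/2^5)^(-1), (1 − 1/3^5)^(-1), (1 − 1/5^5)^(-1), (1 − 1/7^5)^(-1) = ∏ p^5 / (p^5 − 1) = 8508543750/8205616331.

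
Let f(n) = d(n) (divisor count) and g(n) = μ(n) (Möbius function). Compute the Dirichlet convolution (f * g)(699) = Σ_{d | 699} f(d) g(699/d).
(d * μ)(699) = 1

Divisors of 699: [1, 3, 233, 699]. For each d | 699:
  d = 1: d(1) · μ(699/1) = 1 · 1 = 1
  d = 3: d(3) · μ(699/3) = 2 · -1 = -2
  d = 233: d(233) · μ(699/233) = 2 · -1 = -2
  d = 699: d(699) · μ(699/699) = 4 · 1 = 4
Summing: (d * μ)(699) = 1 + -2 + -2 + 4 = 1.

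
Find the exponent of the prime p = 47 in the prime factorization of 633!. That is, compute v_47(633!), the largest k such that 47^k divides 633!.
v_47(633!) = 13

Legendre's formula: v_p(n!) = Σ_{k ≥ 1} ⌊n / p^k⌋. For p = 47, n = 633, the terms are:
  ⌊633/47^1⌋ = ⌊633/47⌋ = 13
(the next term ⌊633/47^2⌋ = 0, terminating the sum). Summing: v_47(633!) = 13 = 13.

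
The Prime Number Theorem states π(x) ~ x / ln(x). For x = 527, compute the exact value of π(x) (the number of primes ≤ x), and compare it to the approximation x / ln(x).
π(527) = 99;  x/ln(x) ≈ 84.09;  relative error ≈ 15.06%.

Directly count primes up to 527: π(527) = 99. The PNT approximation gives 527/ln(527) ≈ 527/6.26720 ≈ 84.09. Relative error (π(x) − x/ln(x)) / π(x) ≈ 15.06%; the approximation is known to undercount slightly (Li(x) is a better estimate).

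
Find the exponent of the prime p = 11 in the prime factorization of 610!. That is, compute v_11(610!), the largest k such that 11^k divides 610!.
v_11(610!) = 60

Legendre's formula: v_p(n!) = Σ_{k ≥ 1} ⌊n / p^k⌋. For p = 11, n = 610, the terms are:
  ⌊610/11^1⌋ = ⌊610/11⌋ = 55
  ⌊610/11^2⌋ = ⌊610/121⌋ = 5
(the next term ⌊610/11^3⌋ = 0, terminating the sum). Summing: v_11(610!) = 55 + 5 = 60.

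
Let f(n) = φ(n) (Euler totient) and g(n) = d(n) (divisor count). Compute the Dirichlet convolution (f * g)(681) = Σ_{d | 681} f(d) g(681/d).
(φ * d)(681) = 912

Divisors of 681: [1, 3, 227, 681]. For each d | 681:
  d = 1: φ(1) · d(681/1) = 1 · 4 = 4
  d = 3: φ(3) · d(681/3) = 2 · 2 = 4
  d = 227: φ(227) · d(681/227) = 226 · 2 = 452
  d = 681: φ(681) · d(681/681) = 452 · 1 = 452
Summing: (φ * d)(681) = 4 + 4 + 452 + 452 = 912.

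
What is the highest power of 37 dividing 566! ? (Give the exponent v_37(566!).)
v_37(566!) = 15

Legendre's formula: v_p(n!) = Σ_{k ≥ 1} ⌊n / p^k⌋. For p = 37, n = 566, the terms are:
  ⌊566/37^1⌋ = ⌊566/37⌋ = 15
(the next term ⌊566/37^2⌋ = 0, terminating the sum). Summing: v_37(566!) = 15 = 15.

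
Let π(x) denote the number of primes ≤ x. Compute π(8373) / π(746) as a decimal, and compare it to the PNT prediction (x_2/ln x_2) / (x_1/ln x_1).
π(8373)/π(746) = 1048/132 ≈ 7.9394;  PNT prediction ≈ 8.2193.

π(746) = 132 and π(8373) = 1048, so π(8373)/π(746) ≈ 7.9394. The PNT-predicted ratio is (8373/ln(8373)) / (746/ln(746)) ≈ 8.2193. The two agree to within a few percent, as expected.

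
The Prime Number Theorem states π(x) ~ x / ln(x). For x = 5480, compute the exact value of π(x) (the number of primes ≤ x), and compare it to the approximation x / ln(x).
π(5480) = 724;  x/ln(x) ≈ 636.55;  relative error ≈ 12.08%.

Directly count primes up to 5480: π(5480) = 724. The PNT approximation gives 5480/ln(5480) ≈ 5480/8.60886 ≈ 636.55. Relative error (π(x) − x/ln(x)) / π(x) ≈ 12.08%; the approximation is known to undercount slightly (Li(x) is a better estimate).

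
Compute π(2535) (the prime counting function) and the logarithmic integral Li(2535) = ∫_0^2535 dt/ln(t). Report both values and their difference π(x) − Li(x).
π(2535) = 370;  Li(2535) ≈ 384.08;  π(x) − Li(x) ≈ -14.08.

Direct count of primes ≤ 2535 gives π(2535) = 370. Numerical evaluation of the logarithmic integral gives Li(2535) ≈ 384.08. The difference π(x) − Li(x) ≈ -14.08 is typically negative for small/moderate x (Li(x) overestimates), though Littlewood's theorem shows this sign changes infinitely often.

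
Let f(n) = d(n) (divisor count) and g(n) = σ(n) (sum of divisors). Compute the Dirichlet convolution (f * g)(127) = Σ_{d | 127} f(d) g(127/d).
(d * σ)(127) = 130

Divisors of 127: [1, 127]. For each d | 127:
  d = 1: d(1) · σ(127/1) = 1 · 128 = 128
  d = 127: d(127) · σ(127/127) = 2 · 1 = 2
Summing: (d * σ)(127) = 128 + 2 = 130.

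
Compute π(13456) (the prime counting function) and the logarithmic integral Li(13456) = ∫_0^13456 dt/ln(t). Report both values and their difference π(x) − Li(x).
π(13456) = 1594;  Li(13456) ≈ 1615.16;  π(x) − Li(x) ≈ -21.16.

Direct count of primes ≤ 13456 gives π(13456) = 1594. Numerical evaluation of the logarithmic integral gives Li(13456) ≈ 1615.16. The difference π(x) − Li(x) ≈ -21.16 is typically negative for small/moderate x (Li(x) overestimates), though Littlewood's theorem shows this sign changes infinitely often.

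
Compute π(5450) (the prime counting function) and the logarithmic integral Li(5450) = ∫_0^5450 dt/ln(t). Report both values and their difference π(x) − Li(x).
π(5450) = 721;  Li(5450) ≈ 736.85;  π(x) − Li(x) ≈ -15.85.

Direct count of primes ≤ 5450 gives π(5450) = 721. Numerical evaluation of the logarithmic integral gives Li(5450) ≈ 736.85. The difference π(x) − Li(x) ≈ -15.85 is typically negative for small/moderate x (Li(x) overestimates), though Littlewood's theorem shows this sign changes infinitely often.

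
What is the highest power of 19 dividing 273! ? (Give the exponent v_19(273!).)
v_19(273!) = 14

Legendre's formula: v_p(n!) = Σ_{k ≥ 1} ⌊n / p^k⌋. For p = 19, n = 273, the terms are:
  ⌊273/19^1⌋ = ⌊273/19⌋ = 14
(the next term ⌊273/19^2⌋ = 0, terminating the sum). Summing: v_19(273!) = 14 = 14.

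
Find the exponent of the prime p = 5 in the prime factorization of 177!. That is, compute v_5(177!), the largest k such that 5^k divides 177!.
v_5(177!) = 43

Legendre's formula: v_p(n!) = Σ_{k ≥ 1} ⌊n / p^k⌋. For p = 5, n = 177, the terms are:
  ⌊177/5^1⌋ = ⌊177/5⌋ = 35
  ⌊177/5^2⌋ = ⌊177/25⌋ = 7
  ⌊177/5^3⌋ = ⌊177/125⌋ = 1
(the next term ⌊177/5^4⌋ = 0, terminating the sum). Summing: v_5(177!) = 35 + 7 + 1 = 43.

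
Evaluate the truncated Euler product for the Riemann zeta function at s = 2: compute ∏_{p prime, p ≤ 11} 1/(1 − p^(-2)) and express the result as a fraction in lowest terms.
∏ = 29645/18432

The primes p ≤ 11 are [2, 3, 5, 7, 11]. For each prime, (1 − 1/p^2)^(-1) = p^2 / (p^2 − 1). The product is (1 − 1/2^2)^(-1), (1 − 1/3^2)^(-1), (1 − 1/5^2)^(-1), (1 − 1/7^2)^(-1), (1 − 1/11^2)^(-1) = ∏ p^2 / (p^2 − 1) = 29645/18432.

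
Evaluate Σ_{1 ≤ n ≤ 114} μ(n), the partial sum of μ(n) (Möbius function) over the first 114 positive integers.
Σ_{n ≤ 114} μ(n) = -6

Compute μ(n) for each 1 ≤ n ≤ 114: μ(1) = 1, μ(2) = -1, μ(3) = -1, μ(4) = 0, μ(5) = -1, μ(6) = 1, μ(7) = -1, μ(8) = 0, μ(9) = 0, μ(10) = 1, μ(11) = -1, μ(12) = 0, μ(13) = -1, μ(14) = 1, μ(15) = 1, μ(16) = 0, μ(17) = -1, μ(18) = 0, μ(19) = -1, μ(20) = 0, μ(21) = 1, μ(22) = 1, μ(23) = -1, μ(24) = 0, μ(25) = 0, μ(26) = 1, μ(27) = 0, μ(28) = 0, μ(29) = -1, μ(30) = -1, μ(31) = -1, μ(32) = 0, μ(33) = 1, μ(34) = 1, μ(35) = 1, μ(36) = 0, μ(37) = -1, μ(38) = 1, μ(39) = 1, μ(40) = 0, μ(41) = -1, μ(42) = -1, μ(43) = -1, μ(44) = 0, μ(45) = 0, μ(46) = 1, μ(47) = -1, μ(48) = 0, μ(49) = 0, μ(50) = 0, μ(51) = 1, μ(52) = 0, μ(53) = -1, μ(54) = 0, μ(55) = 1, μ(56) = 0, μ(57) = 1, μ(58) = 1, μ(59) = -1, μ(60) = 0, μ(61) = -1, μ(62) = 1, μ(63) = 0, μ(64) = 0, μ(65) = 1, μ(66) = -1, μ(67) = -1, μ(68) = 0, μ(69) = 1, μ(70) = -1, μ(71) = -1, μ(72) = 0, μ(73) = -1, μ(74) = 1, μ(75) = 0, μ(76) = 0, μ(77) = 1, μ(78) = -1, μ(79) = -1, μ(80) = 0, μ(81) = 0, μ(82) = 1, μ(83) = -1, μ(84) = 0, μ(85) = 1, μ(86) = 1, μ(87) = 1, μ(88) = 0, μ(89) = -1, μ(90) = 0, μ(91) = 1, μ(92) = 0, μ(93) = 1, μ(94) = 1, μ(95) = 1, μ(96) = 0, μ(97) = -1, μ(98) = 0, μ(99) = 0, μ(100) = 0, μ(101) = -1, μ(102) = -1, μ(103) = -1, μ(104) = 0, μ(105) = -1, μ(106) = 1, μ(107) = -1, μ(108) = 0, μ(109) = -1, μ(110) = -1, μ(111) = 1, μ(112) = 0, μ(113) = -1, μ(114) = -1. Summing all 114 values: -6. (Mertens function M(x) = Σ_{n ≤ x} μ(n); on average M(x) should be small (PNT ⟺ M(x) = o(x)).)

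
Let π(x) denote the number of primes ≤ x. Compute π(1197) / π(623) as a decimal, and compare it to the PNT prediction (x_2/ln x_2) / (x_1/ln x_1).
π(1197)/π(623) = 196/114 ≈ 1.7193;  PNT prediction ≈ 1.7443.

π(623) = 114 and π(1197) = 196, so π(1197)/π(623) ≈ 1.7193. The PNT-predicted ratio is (1197/ln(1197)) / (623/ln(623)) ≈ 1.7443. The two agree to within a few percent, as expected.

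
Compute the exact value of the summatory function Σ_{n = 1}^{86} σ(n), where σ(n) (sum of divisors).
Σ_{n ≤ 86} σ(n) = 6109

Compute σ(n) for each 1 ≤ n ≤ 86: σ(1) = 1, σ(2) = 3, σ(3) = 4, σ(4) = 7, σ(5) = 6, σ(6) = 12, σ(7) = 8, σ(8) = 15, σ(9) = 13, σ(10) = 18, σ(11) = 12, σ(12) = 28, σ(13) = 14, σ(14) = 24, σ(15) = 24, σ(16) = 31, σ(17) = 18, σ(18) = 39, σ(19) = 20, σ(20) = 42, σ(21) = 32, σ(22) = 36, σ(23) = 24, σ(24) = 60, σ(25) = 31, σ(26) = 42, σ(27) = 40, σ(28) = 56, σ(29) = 30, σ(30) = 72, σ(31) = 32, σ(32) = 63, σ(33) = 48, σ(34) = 54, σ(35) = 48, σ(36) = 91, σ(37) = 38, σ(38) = 60, σ(39) = 56, σ(40) = 90, σ(41) = 42, σ(42) = 96, σ(43) = 44, σ(44) = 84, σ(45) = 78, σ(46) = 72, σ(47) = 48, σ(48) = 124, σ(49) = 57, σ(50) = 93, σ(51) = 72, σ(52) = 98, σ(53) = 54, σ(54) = 120, σ(55) = 72, σ(56) = 120, σ(57) = 80, σ(58) = 90, σ(59) = 60, σ(60) = 168, σ(61) = 62, σ(62) = 96, σ(63) = 104, σ(64) = 127, σ(65) = 84, σ(66) = 144, σ(67) = 68, σ(68) = 126, σ(69) = 96, σ(70) = 144, σ(71) = 72, σ(72) = 195, σ(73) = 74, σ(74) = 114, σ(75) = 124, σ(76) = 140, σ(77) = 96, σ(78) = 168, σ(79) = 80, σ(80) = 186, σ(81) = 121, σ(82) = 126, σ(83) = 84, σ(84) = 224, σ(85) = 108, σ(86) = 132. Summing all 86 values: 6109. (Average order: Σ_{n ≤ x} σ(n) ~ (π²/12) x². For x = 86, (π²/12)·86² ≈ 6082.97.)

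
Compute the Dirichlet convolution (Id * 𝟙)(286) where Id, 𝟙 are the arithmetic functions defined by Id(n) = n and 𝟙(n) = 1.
(Id * 𝟙)(286) = 504

Divisors of 286: [1, 2, 11, 13, 22, 26, 143, 286]. For each d | 286:
  d = 1: Id(1) · 𝟙(286/1) = 1 · 1 = 1
  d = 2: Id(2) · 𝟙(286/2) = 2 · 1 = 2
  d = 11: Id(11) · 𝟙(286/11) = 11 · 1 = 11
  d = 13: Id(13) · 𝟙(286/13) = 13 · 1 = 13
  d = 22: Id(22) · 𝟙(286/22) = 22 · 1 = 22
  d = 26: Id(26) · 𝟙(286/26) = 26 · 1 = 26
  d = 143: Id(143) · 𝟙(286/143) = 143 · 1 = 143
  d = 286: Id(286) · 𝟙(286/286) = 286 · 1 = 286
Summing: (Id * 𝟙)(286) = 1 + 2 + 11 + 13 + 22 + 26 + 143 + 286 = 504.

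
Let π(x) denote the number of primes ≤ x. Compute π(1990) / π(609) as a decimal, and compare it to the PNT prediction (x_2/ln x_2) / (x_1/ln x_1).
π(1990)/π(609) = 300/111 ≈ 2.7027;  PNT prediction ≈ 2.7583.

π(609) = 111 and π(1990) = 300, so π(1990)/π(609) ≈ 2.7027. The PNT-predicted ratio is (1990/ln(1990)) / (609/ln(609)) ≈ 2.7583. The two agree to within a few percent, as expected.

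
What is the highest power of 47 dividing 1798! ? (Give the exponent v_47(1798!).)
v_47(1798!) = 38

Legendre's formula: v_p(n!) = Σ_{k ≥ 1} ⌊n / p^k⌋. For p = 47, n = 1798, the terms are:
  ⌊1798/47^1⌋ = ⌊1798/47⌋ = 38
(the next term ⌊1798/47^2⌋ = 0, terminating the sum). Summing: v_47(1798!) = 38 = 38.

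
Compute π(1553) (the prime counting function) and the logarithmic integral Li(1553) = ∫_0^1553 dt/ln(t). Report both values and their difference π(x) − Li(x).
π(1553) = 245;  Li(1553) ≈ 255.04;  π(x) − Li(x) ≈ -10.04.

Direct count of primes ≤ 1553 gives π(1553) = 245. Numerical evaluation of the logarithmic integral gives Li(1553) ≈ 255.04. The difference π(x) − Li(x) ≈ -10.04 is typically negative for small/moderate x (Li(x) overestimates), though Littlewood's theorem shows this sign changes infinitely often.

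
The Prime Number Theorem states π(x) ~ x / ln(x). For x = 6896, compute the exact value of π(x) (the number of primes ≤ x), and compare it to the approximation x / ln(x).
π(6896) = 886;  x/ln(x) ≈ 780.21;  relative error ≈ 11.94%.

Directly count primes up to 6896: π(6896) = 886. The PNT approximation gives 6896/ln(6896) ≈ 6896/8.83870 ≈ 780.21. Relative error (π(x) − x/ln(x)) / π(x) ≈ 11.94%; the approximation is known to undercount slightly (Li(x) is a better estimate).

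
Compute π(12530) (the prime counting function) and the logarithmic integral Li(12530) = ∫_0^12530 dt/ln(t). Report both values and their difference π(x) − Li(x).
π(12530) = 1496;  Li(12530) ≈ 1517.40;  π(x) − Li(x) ≈ -21.40.

Direct count of primes ≤ 12530 gives π(12530) = 1496. Numerical evaluation of the logarithmic integral gives Li(12530) ≈ 1517.40. The difference π(x) − Li(x) ≈ -21.40 is typically negative for small/moderate x (Li(x) overestimates), though Littlewood's theorem shows this sign changes infinitely often.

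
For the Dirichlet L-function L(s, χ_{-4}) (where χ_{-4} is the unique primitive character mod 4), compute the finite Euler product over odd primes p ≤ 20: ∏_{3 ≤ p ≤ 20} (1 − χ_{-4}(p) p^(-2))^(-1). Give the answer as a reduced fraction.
∏ = 14933966047/16280616960

The odd primes p ≤ 20 are [3, 5, 7, 11, 13, 17, 19]. For each, χ(p) = 1 if p ≡ 1 mod 4, χ(p) = −1 if p ≡ 3 mod 4. Taking (1 − χ(p)/p^2)^(-1) = p^2/(p^2 − χ(p)): (1 − (-1)/3^2)^(-1) · (1 − (1)/5^2)^(-1) · (1 − (-1)/7^2)^(-1) · (1 − (-1)/11^2)^(-1) · (1 − (1)/13^2)^(-1) · (1 − (1)/17^2)^(-1) · (1 − (-1)/19^2)^(-1) = 14933966047/16280616960.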